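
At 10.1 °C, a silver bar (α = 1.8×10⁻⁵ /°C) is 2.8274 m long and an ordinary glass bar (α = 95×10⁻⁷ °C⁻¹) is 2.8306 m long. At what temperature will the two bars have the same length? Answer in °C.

T = 143.4 °C

Equal length when α₁L₁ΔT − α₂L₂ΔT = L₂ − L₁ = 3.20×10⁻³ m
α₁L₁ = 5.08932×10⁻⁵, α₂L₂ = 2.68907×10⁻⁵ → Δ(αL) = 2.40025×10⁻⁵ m/K
ΔT = 3.20×10⁻³ / 2.40025×10⁻⁵ = 133.319 K, so T = 10.1 + 133.319 = 143.419 °C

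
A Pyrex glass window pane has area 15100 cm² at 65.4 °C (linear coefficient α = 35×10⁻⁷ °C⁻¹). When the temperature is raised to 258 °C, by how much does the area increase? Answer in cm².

Area coefficient ≈ 2α; |ΔT| = 192.6 K
ΔA = 2αA₀ΔT = 2(35×10⁻⁷)(15100)(192.6) = 20.4 cm²

ΔA = 20.4 cm²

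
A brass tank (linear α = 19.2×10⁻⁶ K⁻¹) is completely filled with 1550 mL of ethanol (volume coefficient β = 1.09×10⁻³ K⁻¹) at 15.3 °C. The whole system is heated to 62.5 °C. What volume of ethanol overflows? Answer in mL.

75.5 mL

The tank also expands: β_container ≈ 3α = 5.76×10⁻⁵ /K
Net overflow = V₀(β_liq − 3α_cont)ΔT
β − 3α = 1.09×10⁻³ − 5.76×10⁻⁵ = 1.0324×10⁻³ /K; ΔT = 47.2 K
ΔV = 1550 × 1.0324×10⁻³ × 47.2 = 75.5 mL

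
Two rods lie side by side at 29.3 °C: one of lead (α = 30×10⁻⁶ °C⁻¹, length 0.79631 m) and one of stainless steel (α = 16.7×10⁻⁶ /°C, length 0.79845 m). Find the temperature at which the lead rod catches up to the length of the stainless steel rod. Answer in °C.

Equal length when α₁L₁ΔT − α₂L₂ΔT = L₂ − L₁ = 2.14×10⁻³ m
α₁L₁ = 2.38893×10⁻⁵, α₂L₂ = 1.3334115×10⁻⁵ → Δ(αL) = 1.0555185×10⁻⁵ m/K
ΔT = 2.14×10⁻³ / 1.0555185×10⁻⁵ = 202.744 K, so T = 29.3 + 202.744 = 232.044 °C

T = 232.0 °C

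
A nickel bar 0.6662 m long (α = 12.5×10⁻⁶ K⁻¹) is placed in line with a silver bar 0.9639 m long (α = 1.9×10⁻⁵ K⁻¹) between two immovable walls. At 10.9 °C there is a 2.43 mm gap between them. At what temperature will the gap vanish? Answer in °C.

α₁L₁ = 8.3275×10⁻⁶ m/K, α₂L₂ = 1.83141×10⁻⁵ m/K → total 2.66416×10⁻⁵ m/K
ΔT = g/(α₁L₁+α₂L₂) = 2.43×10⁻³ / 2.66416×10⁻⁵ = 91.21 K
T = 10.9 + 91.21 = 102.11 °C

T = 102 °C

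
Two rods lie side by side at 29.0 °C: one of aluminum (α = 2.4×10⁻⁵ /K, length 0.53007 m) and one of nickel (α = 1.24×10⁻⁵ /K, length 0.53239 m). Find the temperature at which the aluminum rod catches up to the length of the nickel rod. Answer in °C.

T = 408.1 °C

L₁(1 + α₁ΔT) = L₂(1 + α₂ΔT) ⇒ ΔT = (L₂ − L₁)/(α₁L₁ − α₂L₂)
L₂ − L₁ = 0.53239 − 0.53007 = 2.32×10⁻³ m
α₁L₁ − α₂L₂ = 2.4×10⁻⁵×0.53007 − 1.24×10⁻⁵×0.53239 = 6.120044×10⁻⁶ m/K
ΔT = 2.32×10⁻³ / 6.120044×10⁻⁶ = 379.082 K
T = 29.0 + 379.082 = 408.082 °C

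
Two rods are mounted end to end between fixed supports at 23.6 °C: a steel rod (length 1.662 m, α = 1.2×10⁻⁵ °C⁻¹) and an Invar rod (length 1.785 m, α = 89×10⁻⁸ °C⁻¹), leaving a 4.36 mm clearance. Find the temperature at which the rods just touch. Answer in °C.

α₁L₁ = 1.9944×10⁻⁵ m/K, α₂L₂ = 1.58865×10⁻⁶ m/K → total 2.153265×10⁻⁵ m/K
ΔT = g/(α₁L₁+α₂L₂) = 4.36×10⁻³ / 2.153265×10⁻⁵ = 202.48 K
T = 23.6 + 202.48 = 226.08 °C

T = 226 °C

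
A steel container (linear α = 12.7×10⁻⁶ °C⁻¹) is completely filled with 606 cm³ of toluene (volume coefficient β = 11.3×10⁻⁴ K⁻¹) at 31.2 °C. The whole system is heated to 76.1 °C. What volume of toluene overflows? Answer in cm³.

29.7 cm³

The container also expands: β_container ≈ 3α = 3.81×10⁻⁵ /K
Net overflow = V₀(β_liq − 3α_cont)ΔT
β − 3α = 1.13×10⁻³ − 3.81×10⁻⁵ = 1.0919×10⁻³ /K; ΔT = 44.9 K
ΔV = 606 × 1.0919×10⁻³ × 44.9 = 29.7 cm³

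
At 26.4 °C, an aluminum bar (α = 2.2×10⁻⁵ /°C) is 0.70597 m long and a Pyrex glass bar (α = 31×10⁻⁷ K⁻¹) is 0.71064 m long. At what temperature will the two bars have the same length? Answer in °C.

L₁(1 + α₁ΔT) = L₂(1 + α₂ΔT) ⇒ ΔT = (L₂ − L₁)/(α₁L₁ − α₂L₂)
L₂ − L₁ = 0.71064 − 0.70597 = 4.67×10⁻³ m
α₁L₁ − α₂L₂ = 2.2×10⁻⁵×0.70597 − 31×10⁻⁷×0.71064 = 1.3328356×10⁻⁵ m/K
ΔT = 4.67×10⁻³ / 1.3328356×10⁻⁵ = 350.381 K
T = 26.4 + 350.381 = 376.781 °C

T = 376.8 °C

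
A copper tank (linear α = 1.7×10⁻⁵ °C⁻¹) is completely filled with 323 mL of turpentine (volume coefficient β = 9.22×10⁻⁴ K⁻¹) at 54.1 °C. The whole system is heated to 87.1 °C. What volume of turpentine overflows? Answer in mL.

9.28 mL

The tank also expands: β_container ≈ 3α = 5.1×10⁻⁵ /K
Net overflow = V₀(β_liq − 3α_cont)ΔT
β − 3α = 9.22×10⁻⁴ − 5.1×10⁻⁵ = 8.71×10⁻⁴ /K; ΔT = 33.0 K
ΔV = 323 × 8.71×10⁻⁴ × 33.0 = 9.28 mL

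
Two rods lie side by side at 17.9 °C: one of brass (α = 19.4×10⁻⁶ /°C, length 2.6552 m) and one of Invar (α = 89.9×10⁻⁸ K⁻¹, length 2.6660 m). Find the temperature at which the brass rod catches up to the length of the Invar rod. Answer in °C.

Equal length when α₁L₁ΔT − α₂L₂ΔT = L₂ − L₁ = 1.08×10⁻² m
α₁L₁ = 5.151088×10⁻⁵, α₂L₂ = 2.396734×10⁻⁶ → Δ(αL) = 4.9114146×10⁻⁵ m/K
ΔT = 1.08×10⁻² / 4.9114146×10⁻⁵ = 219.896 K, so T = 17.9 + 219.896 = 237.796 °C

T = 237.8 °C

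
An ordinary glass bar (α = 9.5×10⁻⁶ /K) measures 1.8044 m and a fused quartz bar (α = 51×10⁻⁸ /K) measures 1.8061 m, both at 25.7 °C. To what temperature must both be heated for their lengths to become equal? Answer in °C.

L₁(1 + α₁ΔT) = L₂(1 + α₂ΔT) ⇒ ΔT = (L₂ − L₁)/(α₁L₁ − α₂L₂)
L₂ − L₁ = 1.8061 − 1.8044 = 1.70×10⁻³ m
α₁L₁ − α₂L₂ = 9.5×10⁻⁶×1.8044 − 51×10⁻⁸×1.8061 = 1.6220689×10⁻⁵ m/K
ΔT = 1.70×10⁻³ / 1.6220689×10⁻⁵ = 104.804 K
T = 25.7 + 104.804 = 130.504 °C

T = 130.5 °C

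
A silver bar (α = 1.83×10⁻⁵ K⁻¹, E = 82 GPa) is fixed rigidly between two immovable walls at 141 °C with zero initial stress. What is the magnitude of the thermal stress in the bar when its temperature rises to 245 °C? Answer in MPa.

Fully constrained: the free strain ε = αΔT is blocked, so σ = Eε = EαΔT.
|ΔT| = 104 K
σ = 82.0×10⁹ × 1.83×10⁻⁵ × 104 = 1.56×10⁸ Pa

σ = 156 MPa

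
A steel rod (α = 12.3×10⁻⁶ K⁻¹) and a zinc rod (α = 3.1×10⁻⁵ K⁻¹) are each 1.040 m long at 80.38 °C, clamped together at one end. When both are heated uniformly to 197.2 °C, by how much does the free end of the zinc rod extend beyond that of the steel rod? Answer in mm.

2.27 mm

ΔT = 116.82 K
steel: ΔL = 12.3×10⁻⁶ × 1.040 m × 116.82 = 1.4944×10⁻³ m = 1.4944 mm
zinc: ΔL = 3.1×10⁻⁵ × 1.040 m × 116.82 = 3.7663×10⁻³ m = 3.7663 mm
difference = 3.7663 − 1.4944 = 2.2719 mm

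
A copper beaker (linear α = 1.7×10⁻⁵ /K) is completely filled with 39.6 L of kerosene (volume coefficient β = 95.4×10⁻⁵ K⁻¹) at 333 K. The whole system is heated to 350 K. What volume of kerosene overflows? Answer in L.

0.608 L

The beaker also expands: β_container ≈ 3α = 5.1×10⁻⁵ /K
Net overflow = V₀(β_liq − 3α_cont)ΔT
β − 3α = 9.54×10⁻⁴ − 5.1×10⁻⁵ = 9.03×10⁻⁴ /K; ΔT = 17 K
ΔV = 39.6 × 9.03×10⁻⁴ × 17 = 0.608 L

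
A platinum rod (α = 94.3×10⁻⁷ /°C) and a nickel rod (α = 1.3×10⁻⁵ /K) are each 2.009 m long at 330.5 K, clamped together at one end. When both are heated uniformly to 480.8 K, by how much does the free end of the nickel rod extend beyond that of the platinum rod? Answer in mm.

1.08 mm

ΔT = 150.3 K
platinum: ΔL = 94.3×10⁻⁷ × 2.009 m × 150.3 = 2.8474×10⁻³ m = 2.8474 mm
nickel: ΔL = 1.3×10⁻⁵ × 2.009 m × 150.3 = 3.9254×10⁻³ m = 3.9254 mm
difference = 3.9254 − 2.8474 = 1.0780 mm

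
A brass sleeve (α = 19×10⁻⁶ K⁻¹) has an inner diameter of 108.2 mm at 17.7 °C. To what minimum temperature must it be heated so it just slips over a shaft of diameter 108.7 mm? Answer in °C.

T = 261 °C

Required Δd = 108.7 − 108.2 = 0.5 mm
Δd = αd₀ΔT ⇒ ΔT = Δd/(αd₀) = 0.5 / (19×10⁻⁶ × 108.2) = 243.21 K
T_min = 17.7 + 243.21 = 260.91 °C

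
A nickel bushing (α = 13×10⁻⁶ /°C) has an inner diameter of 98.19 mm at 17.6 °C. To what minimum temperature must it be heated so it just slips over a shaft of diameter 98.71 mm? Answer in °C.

Required Δd = 98.71 − 98.19 = 0.52 mm
Δd = αd₀ΔT ⇒ ΔT = Δd/(αd₀) = 0.52 / (13×10⁻⁶ × 98.19) = 407.37 K
T_min = 17.6 + 407.37 = 424.97 °C

T = 425 °C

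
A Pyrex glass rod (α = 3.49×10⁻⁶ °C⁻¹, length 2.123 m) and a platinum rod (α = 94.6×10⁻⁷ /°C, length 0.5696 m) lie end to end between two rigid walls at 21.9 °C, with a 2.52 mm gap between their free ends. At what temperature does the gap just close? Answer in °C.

T = 219 °C

Gap closes when ΔL₁ + ΔL₂ = 2.52 mm = 2.52×10⁻³ m
(α₁L₁ + α₂L₂)ΔT = g
α₁L₁ + α₂L₂ = 3.49×10⁻⁶×2.123 + 94.6×10⁻⁷×0.5696 = 1.2797686×10⁻⁵ m/K
ΔT = 2.52×10⁻³ / 1.2797686×10⁻⁵ = 196.91 K
T = 21.9 + 196.91 = 218.81 °C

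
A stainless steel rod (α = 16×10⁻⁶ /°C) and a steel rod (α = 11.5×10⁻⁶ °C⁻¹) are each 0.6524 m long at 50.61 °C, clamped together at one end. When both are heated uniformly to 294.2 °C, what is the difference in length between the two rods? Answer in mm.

ΔT = 243.59 K
stainless steel: ΔL = 16×10⁻⁶ × 0.6524 m × 243.59 = 2.5427×10⁻³ m = 2.5427 mm
steel: ΔL = 11.5×10⁻⁶ × 0.6524 m × 243.59 = 1.8276×10⁻³ m = 1.8276 mm
difference = 2.5427 − 1.8276 = 0.7151 mm

0.715 mm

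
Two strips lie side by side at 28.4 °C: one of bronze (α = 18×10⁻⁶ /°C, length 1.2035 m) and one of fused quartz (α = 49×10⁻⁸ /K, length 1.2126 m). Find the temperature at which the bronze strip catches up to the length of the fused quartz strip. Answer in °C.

Equal length when α₁L₁ΔT − α₂L₂ΔT = L₂ − L₁ = 9.10×10⁻³ m
α₁L₁ = 2.1663×10⁻⁵, α₂L₂ = 5.94174×10⁻⁷ → Δ(αL) = 2.1068826×10⁻⁵ m/K
ΔT = 9.10×10⁻³ / 2.1068826×10⁻⁵ = 431.918 K, so T = 28.4 + 431.918 = 460.318 °C

T = 460.3 °C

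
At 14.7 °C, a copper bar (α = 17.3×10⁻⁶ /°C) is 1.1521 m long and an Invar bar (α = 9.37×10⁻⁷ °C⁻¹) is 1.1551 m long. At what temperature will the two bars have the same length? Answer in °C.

T = 173.9 °C

L₁(1 + α₁ΔT) = L₂(1 + α₂ΔT) ⇒ ΔT = (L₂ − L₁)/(α₁L₁ − α₂L₂)
L₂ − L₁ = 1.1551 − 1.1521 = 3.00×10⁻³ m
α₁L₁ − α₂L₂ = 17.3×10⁻⁶×1.1521 − 9.37×10⁻⁷×1.1551 = 1.88490013×10⁻⁵ m/K
ΔT = 3.00×10⁻³ / 1.88490013×10⁻⁵ = 159.160 K
T = 14.7 + 159.160 = 173.860 °C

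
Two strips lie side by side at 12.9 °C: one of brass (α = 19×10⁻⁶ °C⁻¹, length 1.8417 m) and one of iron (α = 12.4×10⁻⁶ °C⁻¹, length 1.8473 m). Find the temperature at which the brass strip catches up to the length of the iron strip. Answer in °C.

Equal length when α₁L₁ΔT − α₂L₂ΔT = L₂ − L₁ = 5.60×10⁻³ m
α₁L₁ = 3.49923×10⁻⁵, α₂L₂ = 2.290652×10⁻⁵ → Δ(αL) = 1.208578×10⁻⁵ m/K
ΔT = 5.60×10⁻³ / 1.208578×10⁻⁵ = 463.354 K, so T = 12.9 + 463.354 = 476.254 °C

T = 476.3 °C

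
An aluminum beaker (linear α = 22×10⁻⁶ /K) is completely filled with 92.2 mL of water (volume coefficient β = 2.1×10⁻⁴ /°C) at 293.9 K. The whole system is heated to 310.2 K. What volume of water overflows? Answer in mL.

0.216 mL

The beaker also expands: β_container ≈ 3α = 6.6×10⁻⁵ /K
Net overflow = V₀(β_liq − 3α_cont)ΔT
β − 3α = 2.10×10⁻⁴ − 6.6×10⁻⁵ = 1.44×10⁻⁴ /K; ΔT = 16.3 K
ΔV = 92.2 × 1.44×10⁻⁴ × 16.3 = 0.216 mL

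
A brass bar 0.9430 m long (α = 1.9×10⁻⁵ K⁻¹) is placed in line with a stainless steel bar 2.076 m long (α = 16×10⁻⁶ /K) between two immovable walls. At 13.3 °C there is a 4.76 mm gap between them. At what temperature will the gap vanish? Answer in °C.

T = 106 °C

α₁L₁ = 1.7917×10⁻⁵ m/K, α₂L₂ = 3.3216×10⁻⁵ m/K → total 5.1133×10⁻⁵ m/K
ΔT = g/(α₁L₁+α₂L₂) = 4.76×10⁻³ / 5.1133×10⁻⁵ = 93.09 K
T = 13.3 + 93.09 = 106.39 °C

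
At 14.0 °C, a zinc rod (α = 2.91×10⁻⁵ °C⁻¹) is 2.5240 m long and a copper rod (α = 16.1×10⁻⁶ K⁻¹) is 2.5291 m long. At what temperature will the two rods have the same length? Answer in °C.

T = 169.8 °C

L₁(1 + α₁ΔT) = L₂(1 + α₂ΔT) ⇒ ΔT = (L₂ − L₁)/(α₁L₁ − α₂L₂)
L₂ − L₁ = 2.5291 − 2.5240 = 5.10×10⁻³ m
α₁L₁ − α₂L₂ = 2.91×10⁻⁵×2.5240 − 16.1×10⁻⁶×2.5291 = 3.272989×10⁻⁵ m/K
ΔT = 5.10×10⁻³ / 3.272989×10⁻⁵ = 155.821 K
T = 14.0 + 155.821 = 169.821 °C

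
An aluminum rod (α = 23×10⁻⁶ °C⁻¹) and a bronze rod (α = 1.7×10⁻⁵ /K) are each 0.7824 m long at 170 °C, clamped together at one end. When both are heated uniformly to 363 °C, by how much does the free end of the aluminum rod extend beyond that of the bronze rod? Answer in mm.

0.906 mm

ΔT = 193 K
aluminum: ΔL = 23×10⁻⁶ × 0.7824 m × 193 = 3.4731×10⁻³ m = 3.4731 mm
bronze: ΔL = 1.7×10⁻⁵ × 0.7824 m × 193 = 2.5671×10⁻³ m = 2.5671 mm
difference = 3.4731 − 2.5671 = 0.9060 mm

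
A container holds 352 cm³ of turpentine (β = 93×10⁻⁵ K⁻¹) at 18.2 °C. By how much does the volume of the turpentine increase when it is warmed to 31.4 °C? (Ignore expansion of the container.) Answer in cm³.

|ΔT| = |31.4 − 18.2| = 13.2 K
ΔV = βV₀ΔT = (93×10⁻⁵)(352)(13.2) = 4.32 cm³

ΔV = 4.32 cm³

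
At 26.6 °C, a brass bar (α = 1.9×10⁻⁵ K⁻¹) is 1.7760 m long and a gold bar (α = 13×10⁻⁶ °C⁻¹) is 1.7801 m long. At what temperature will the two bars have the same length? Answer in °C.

L₁(1 + α₁ΔT) = L₂(1 + α₂ΔT) ⇒ ΔT = (L₂ − L₁)/(α₁L₁ − α₂L₂)
L₂ − L₁ = 1.7801 − 1.7760 = 4.10×10⁻³ m
α₁L₁ − α₂L₂ = 1.9×10⁻⁵×1.7760 − 13×10⁻⁶×1.7801 = 1.06027×10⁻⁵ m/K
ΔT = 4.10×10⁻³ / 1.06027×10⁻⁵ = 386.694 K
T = 26.6 + 386.694 = 413.294 °C

T = 413.3 °C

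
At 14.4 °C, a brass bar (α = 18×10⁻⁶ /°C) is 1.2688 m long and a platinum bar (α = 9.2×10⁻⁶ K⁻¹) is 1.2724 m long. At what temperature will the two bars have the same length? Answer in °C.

T = 337.8 °C

Equal length when α₁L₁ΔT − α₂L₂ΔT = L₂ − L₁ = 3.60×10⁻³ m
α₁L₁ = 2.28384×10⁻⁵, α₂L₂ = 1.170608×10⁻⁵ → Δ(αL) = 1.113232×10⁻⁵ m/K
ΔT = 3.60×10⁻³ / 1.113232×10⁻⁵ = 323.383 K, so T = 14.4 + 323.383 = 337.783 °C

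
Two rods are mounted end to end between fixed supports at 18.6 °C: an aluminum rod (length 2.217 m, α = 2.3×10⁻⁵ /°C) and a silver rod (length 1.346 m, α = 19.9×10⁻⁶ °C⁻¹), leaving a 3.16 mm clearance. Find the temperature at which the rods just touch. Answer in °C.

T = 59.2 °C

α₁L₁ = 5.0991×10⁻⁵ m/K, α₂L₂ = 2.67854×10⁻⁵ m/K → total 7.77764×10⁻⁵ m/K
ΔT = g/(α₁L₁+α₂L₂) = 3.16×10⁻³ / 7.77764×10⁻⁵ = 40.629 K
T = 18.6 + 40.629 = 59.229 °C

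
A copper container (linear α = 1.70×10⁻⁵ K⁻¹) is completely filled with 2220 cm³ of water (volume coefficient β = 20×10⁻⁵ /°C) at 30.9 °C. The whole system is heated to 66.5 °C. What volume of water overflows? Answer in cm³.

11.8 cm³

The container also expands: β_container ≈ 3α = 5.1×10⁻⁵ /K
Net overflow = V₀(β_liq − 3α_cont)ΔT
β − 3α = 2.00×10⁻⁴ − 5.1×10⁻⁵ = 1.49×10⁻⁴ /K; ΔT = 35.6 K
ΔV = 2220 × 1.49×10⁻⁴ × 35.6 = 11.8 cm³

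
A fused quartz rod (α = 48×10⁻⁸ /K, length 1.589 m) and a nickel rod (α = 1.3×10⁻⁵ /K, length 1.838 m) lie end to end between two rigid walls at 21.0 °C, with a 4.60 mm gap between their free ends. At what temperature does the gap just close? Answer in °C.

T = 208 °C

α₁L₁ = 7.6272×10⁻⁷ m/K, α₂L₂ = 2.3894×10⁻⁵ m/K → total 2.465672×10⁻⁵ m/K
ΔT = g/(α₁L₁+α₂L₂) = 4.60×10⁻³ / 2.465672×10⁻⁵ = 186.56 K
T = 21.0 + 186.56 = 207.56 °C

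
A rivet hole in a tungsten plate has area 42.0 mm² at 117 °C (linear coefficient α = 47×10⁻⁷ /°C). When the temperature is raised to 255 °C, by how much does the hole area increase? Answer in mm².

Area coefficient ≈ 2α; |ΔT| = 138 K
ΔA = 2αA₀ΔT = 2(47×10⁻⁷)(42.0)(138) = 0.0545 mm²

ΔA = 0.0545 mm²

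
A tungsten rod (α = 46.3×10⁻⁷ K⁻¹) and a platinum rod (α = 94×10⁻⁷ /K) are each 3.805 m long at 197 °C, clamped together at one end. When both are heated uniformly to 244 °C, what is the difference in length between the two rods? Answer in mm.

0.853 mm

ΔT = 47 K
tungsten: ΔL = 46.3×10⁻⁷ × 3.805 m × 47 = 8.2801×10⁻⁴ m = 0.82801 mm
platinum: ΔL = 94×10⁻⁷ × 3.805 m × 47 = 1.6810×10⁻³ m = 1.6810 mm
difference = 1.6810 − 0.82801 = 0.85299 mm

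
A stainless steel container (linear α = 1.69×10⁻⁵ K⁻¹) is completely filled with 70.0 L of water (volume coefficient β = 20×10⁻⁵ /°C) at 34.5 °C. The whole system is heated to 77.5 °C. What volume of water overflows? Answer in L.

0.449 L

The container also expands: β_container ≈ 3α = 5.07×10⁻⁵ /K
Net overflow = V₀(β_liq − 3α_cont)ΔT
β − 3α = 2.00×10⁻⁴ − 5.07×10⁻⁵ = 1.493×10⁻⁴ /K; ΔT = 43.0 K
ΔV = 70.0 × 1.493×10⁻⁴ × 43.0 = 0.449 L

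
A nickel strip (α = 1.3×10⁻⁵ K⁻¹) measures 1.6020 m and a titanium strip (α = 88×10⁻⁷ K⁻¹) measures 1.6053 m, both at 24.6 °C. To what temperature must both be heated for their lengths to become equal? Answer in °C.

T = 517.2 °C

Equal length when α₁L₁ΔT − α₂L₂ΔT = L₂ − L₁ = 3.30×10⁻³ m
α₁L₁ = 2.0826×10⁻⁵, α₂L₂ = 1.412664×10⁻⁵ → Δ(αL) = 6.69936×10⁻⁶ m/K
ΔT = 3.30×10⁻³ / 6.69936×10⁻⁶ = 492.584 K, so T = 24.6 + 492.584 = 517.184 °C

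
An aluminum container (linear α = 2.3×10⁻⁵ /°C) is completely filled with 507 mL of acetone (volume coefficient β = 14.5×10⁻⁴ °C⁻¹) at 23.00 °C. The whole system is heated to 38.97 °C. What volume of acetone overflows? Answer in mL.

The container also expands: β_container ≈ 3α = 6.9×10⁻⁵ /K
Net overflow = V₀(β_liq − 3α_cont)ΔT
β − 3α = 1.45×10⁻³ − 6.9×10⁻⁵ = 1.381×10⁻³ /K; ΔT = 15.97 K
ΔV = 507 × 1.381×10⁻³ × 15.97 = 11.2 mL

11.2 mL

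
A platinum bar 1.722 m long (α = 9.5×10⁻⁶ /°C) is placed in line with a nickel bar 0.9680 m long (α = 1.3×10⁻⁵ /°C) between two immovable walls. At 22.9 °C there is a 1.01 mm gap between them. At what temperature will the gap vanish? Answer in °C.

T = 57.8 °C

Gap closes when ΔL₁ + ΔL₂ = 1.01 mm = 1.01×10⁻³ m
(α₁L₁ + α₂L₂)ΔT = g
α₁L₁ + α₂L₂ = 9.5×10⁻⁶×1.722 + 1.3×10⁻⁵×0.9680 = 2.8943×10⁻⁵ m/K
ΔT = 1.01×10⁻³ / 2.8943×10⁻⁵ = 34.896 K
T = 22.9 + 34.896 = 57.796 °C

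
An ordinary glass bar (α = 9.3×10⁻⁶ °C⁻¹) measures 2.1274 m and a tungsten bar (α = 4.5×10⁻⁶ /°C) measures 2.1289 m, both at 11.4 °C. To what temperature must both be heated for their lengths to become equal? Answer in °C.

L₁(1 + α₁ΔT) = L₂(1 + α₂ΔT) ⇒ ΔT = (L₂ − L₁)/(α₁L₁ − α₂L₂)
L₂ − L₁ = 2.1289 − 2.1274 = 1.50×10⁻³ m
α₁L₁ − α₂L₂ = 9.3×10⁻⁶×2.1274 − 4.5×10⁻⁶×2.1289 = 1.020477×10⁻⁵ m/K
ΔT = 1.50×10⁻³ / 1.020477×10⁻⁵ = 146.990 K
T = 11.4 + 146.990 = 158.390 °C

T = 158.4 °C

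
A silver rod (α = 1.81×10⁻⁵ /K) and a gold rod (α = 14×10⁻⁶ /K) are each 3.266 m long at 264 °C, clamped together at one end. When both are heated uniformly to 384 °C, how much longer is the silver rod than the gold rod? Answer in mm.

1.61 mm

ΔT = 120 K
silver: ΔL = 1.81×10⁻⁵ × 3.266 m × 120 = 7.0938×10⁻³ m = 7.0938 mm
gold: ΔL = 14×10⁻⁶ × 3.266 m × 120 = 5.4869×10⁻³ m = 5.4869 mm
difference = 7.0938 − 5.4869 = 1.6069 mm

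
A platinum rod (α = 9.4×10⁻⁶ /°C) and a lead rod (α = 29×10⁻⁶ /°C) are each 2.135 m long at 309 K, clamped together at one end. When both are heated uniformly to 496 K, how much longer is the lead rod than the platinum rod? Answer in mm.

ΔT = 187 K
platinum: ΔL = 9.4×10⁻⁶ × 2.135 m × 187 = 3.7529×10⁻³ m = 3.7529 mm
lead: ΔL = 29×10⁻⁶ × 2.135 m × 187 = 1.1578×10⁻² m = 11.578 mm
difference = 11.578 − 3.7529 = 7.8251 mm

7.83 mm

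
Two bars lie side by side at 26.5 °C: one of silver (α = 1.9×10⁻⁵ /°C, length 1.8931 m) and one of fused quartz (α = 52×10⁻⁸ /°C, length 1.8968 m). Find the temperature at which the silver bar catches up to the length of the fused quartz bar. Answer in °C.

L₁(1 + α₁ΔT) = L₂(1 + α₂ΔT) ⇒ ΔT = (L₂ − L₁)/(α₁L₁ − α₂L₂)
L₂ − L₁ = 1.8968 − 1.8931 = 3.70×10⁻³ m
α₁L₁ − α₂L₂ = 1.9×10⁻⁵×1.8931 − 52×10⁻⁸×1.8968 = 3.4982564×10⁻⁵ m/K
ΔT = 3.70×10⁻³ / 3.4982564×10⁻⁵ = 105.767 K
T = 26.5 + 105.767 = 132.267 °C

T = 132.3 °C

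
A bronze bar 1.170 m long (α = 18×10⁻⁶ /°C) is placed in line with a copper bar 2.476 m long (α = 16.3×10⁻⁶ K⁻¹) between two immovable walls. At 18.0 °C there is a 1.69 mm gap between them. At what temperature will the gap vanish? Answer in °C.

T = 45.5 °C

Gap closes when ΔL₁ + ΔL₂ = 1.69 mm = 1.69×10⁻³ m
(α₁L₁ + α₂L₂)ΔT = g
α₁L₁ + α₂L₂ = 18×10⁻⁶×1.170 + 16.3×10⁻⁶×2.476 = 6.14188×10⁻⁵ m/K
ΔT = 1.69×10⁻³ / 6.14188×10⁻⁵ = 27.516 K
T = 18.0 + 27.516 = 45.516 °C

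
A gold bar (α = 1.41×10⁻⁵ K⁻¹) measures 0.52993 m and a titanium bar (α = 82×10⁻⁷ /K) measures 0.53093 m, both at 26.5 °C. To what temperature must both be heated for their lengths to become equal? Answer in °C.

T = 347.2 °C

Equal length when α₁L₁ΔT − α₂L₂ΔT = L₂ − L₁ = 1.00×10⁻³ m
α₁L₁ = 7.472013×10⁻⁶, α₂L₂ = 4.353626×10⁻⁶ → Δ(αL) = 3.118387×10⁻⁶ m/K
ΔT = 1.00×10⁻³ / 3.118387×10⁻⁶ = 320.679 K, so T = 26.5 + 320.679 = 347.179 °C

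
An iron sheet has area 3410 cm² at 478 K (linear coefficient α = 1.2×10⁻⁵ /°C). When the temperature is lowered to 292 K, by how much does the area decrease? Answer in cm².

ΔA = 15.2 cm²

Area coefficient ≈ 2α; |ΔT| = 186 K
ΔA = 2αA₀ΔT = 2(1.2×10⁻⁵)(3410)(186) = 15.2 cm²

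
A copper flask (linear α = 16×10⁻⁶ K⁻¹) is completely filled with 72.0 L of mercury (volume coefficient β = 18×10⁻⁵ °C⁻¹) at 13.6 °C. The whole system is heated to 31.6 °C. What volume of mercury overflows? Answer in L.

The flask also expands: β_container ≈ 3α = 4.8×10⁻⁵ /K
Net overflow = V₀(β_liq − 3α_cont)ΔT
β − 3α = 1.80×10⁻⁴ − 4.8×10⁻⁵ = 1.32×10⁻⁴ /K; ΔT = 18.0 K
ΔV = 72.0 × 1.32×10⁻⁴ × 18.0 = 0.171 L

0.171 L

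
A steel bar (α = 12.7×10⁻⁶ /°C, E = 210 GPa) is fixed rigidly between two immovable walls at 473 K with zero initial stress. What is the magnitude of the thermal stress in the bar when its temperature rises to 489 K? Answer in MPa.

Fully constrained: the free strain ε = αΔT is blocked, so σ = Eε = EαΔT.
|ΔT| = 16 K
σ = 210×10⁹ × 12.7×10⁻⁶ × 16 = 4.27×10⁷ Pa

σ = 42.7 MPa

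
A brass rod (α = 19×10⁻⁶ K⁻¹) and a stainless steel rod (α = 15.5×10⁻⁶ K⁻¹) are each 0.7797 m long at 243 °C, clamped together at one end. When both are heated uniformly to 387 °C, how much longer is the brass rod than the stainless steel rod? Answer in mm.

ΔT = 144 K
brass: ΔL = 19×10⁻⁶ × 0.7797 m × 144 = 2.1333×10⁻³ m = 2.1333 mm
stainless steel: ΔL = 15.5×10⁻⁶ × 0.7797 m × 144 = 1.7403×10⁻³ m = 1.7403 mm
difference = 2.1333 − 1.7403 = 0.3930 mm

0.393 mm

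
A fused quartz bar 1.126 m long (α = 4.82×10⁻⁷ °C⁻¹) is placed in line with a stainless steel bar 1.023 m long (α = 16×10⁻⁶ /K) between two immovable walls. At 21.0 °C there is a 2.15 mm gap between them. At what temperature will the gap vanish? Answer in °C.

α₁L₁ = 5.42732×10⁻⁷ m/K, α₂L₂ = 1.6368×10⁻⁵ m/K → total 1.6910732×10⁻⁵ m/K
ΔT = g/(α₁L₁+α₂L₂) = 2.15×10⁻³ / 1.6910732×10⁻⁵ = 127.14 K
T = 21.0 + 127.14 = 148.14 °C

T = 148 °C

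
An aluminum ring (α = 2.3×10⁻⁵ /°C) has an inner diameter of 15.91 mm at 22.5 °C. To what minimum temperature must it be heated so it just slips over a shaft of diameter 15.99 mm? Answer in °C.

T = 241 °C

Required Δd = 15.99 − 15.91 = 0.08 mm
Δd = αd₀ΔT ⇒ ΔT = Δd/(αd₀) = 0.08 / (2.3×10⁻⁵ × 15.91) = 218.62 K
T_min = 22.5 + 218.62 = 241.12 °C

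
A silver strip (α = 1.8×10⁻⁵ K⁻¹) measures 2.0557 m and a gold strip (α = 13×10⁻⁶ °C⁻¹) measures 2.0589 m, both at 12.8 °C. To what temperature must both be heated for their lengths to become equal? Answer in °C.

L₁(1 + α₁ΔT) = L₂(1 + α₂ΔT) ⇒ ΔT = (L₂ − L₁)/(α₁L₁ − α₂L₂)
L₂ − L₁ = 2.0589 − 2.0557 = 3.20×10⁻³ m
α₁L₁ − α₂L₂ = 1.8×10⁻⁵×2.0557 − 13×10⁻⁶×2.0589 = 1.02369×10⁻⁵ m/K
ΔT = 3.20×10⁻³ / 1.02369×10⁻⁵ = 312.595 K
T = 12.8 + 312.595 = 325.395 °C

T = 325.4 °C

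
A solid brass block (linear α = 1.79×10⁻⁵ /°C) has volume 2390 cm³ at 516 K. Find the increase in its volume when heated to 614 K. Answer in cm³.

ΔV = 12.6 cm³

Isotropic solid: β ≈ 3α = 5.4×10⁻⁵ /K; ΔT = 98 K
ΔV = 3αV₀ΔT = 3(1.79×10⁻⁵)(2390)(98) = 12.6 cm³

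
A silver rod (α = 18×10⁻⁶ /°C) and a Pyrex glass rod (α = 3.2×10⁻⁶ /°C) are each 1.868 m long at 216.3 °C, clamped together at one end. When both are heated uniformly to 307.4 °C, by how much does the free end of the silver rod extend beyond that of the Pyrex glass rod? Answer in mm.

ΔT = 91.1 K
silver: ΔL = 18×10⁻⁶ × 1.868 m × 91.1 = 3.0631×10⁻³ m = 3.0631 mm
Pyrex glass: ΔL = 3.2×10⁻⁶ × 1.868 m × 91.1 = 5.4456×10⁻⁴ m = 0.54456 mm
difference = 3.0631 − 0.54456 = 2.51854 mm

2.52 mm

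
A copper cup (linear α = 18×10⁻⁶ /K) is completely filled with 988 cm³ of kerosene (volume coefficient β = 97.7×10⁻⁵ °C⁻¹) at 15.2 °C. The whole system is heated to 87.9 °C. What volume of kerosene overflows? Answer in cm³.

The cup also expands: β_container ≈ 3α = 5.4×10⁻⁵ /K
Net overflow = V₀(β_liq − 3α_cont)ΔT
β − 3α = 9.77×10⁻⁴ − 5.4×10⁻⁵ = 9.23×10⁻⁴ /K; ΔT = 72.7 K
ΔV = 988 × 9.23×10⁻⁴ × 72.7 = 66.3 cm³

66.3 cm³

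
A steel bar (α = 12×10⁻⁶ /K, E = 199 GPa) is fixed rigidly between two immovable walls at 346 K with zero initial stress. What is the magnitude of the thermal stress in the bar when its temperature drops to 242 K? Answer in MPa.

σ = 248 MPa

Fully constrained: the free strain ε = αΔT is blocked, so σ = Eε = EαΔT.
|ΔT| = 104 K
σ = 199×10⁹ × 12×10⁻⁶ × 104 = 2.48×10⁸ Pa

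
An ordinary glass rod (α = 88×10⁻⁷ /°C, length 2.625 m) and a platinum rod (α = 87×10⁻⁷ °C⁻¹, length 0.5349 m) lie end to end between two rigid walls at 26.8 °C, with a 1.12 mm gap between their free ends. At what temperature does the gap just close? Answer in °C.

α₁L₁ = 2.310×10⁻⁵ m/K, α₂L₂ = 4.65363×10⁻⁶ m/K → total 2.775363×10⁻⁵ m/K
ΔT = g/(α₁L₁+α₂L₂) = 1.12×10⁻³ / 2.775363×10⁻⁵ = 40.355 K
T = 26.8 + 40.355 = 67.155 °C

T = 67.2 °C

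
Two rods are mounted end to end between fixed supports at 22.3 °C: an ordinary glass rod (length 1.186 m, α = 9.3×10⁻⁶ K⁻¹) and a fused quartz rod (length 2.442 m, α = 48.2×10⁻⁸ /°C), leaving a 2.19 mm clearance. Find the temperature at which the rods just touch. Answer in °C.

α₁L₁ = 1.10298×10⁻⁵ m/K, α₂L₂ = 1.177044×10⁻⁶ m/K → total 1.2206844×10⁻⁵ m/K
ΔT = g/(α₁L₁+α₂L₂) = 2.19×10⁻³ / 1.2206844×10⁻⁵ = 179.41 K
T = 22.3 + 179.41 = 201.71 °C

T = 202 °C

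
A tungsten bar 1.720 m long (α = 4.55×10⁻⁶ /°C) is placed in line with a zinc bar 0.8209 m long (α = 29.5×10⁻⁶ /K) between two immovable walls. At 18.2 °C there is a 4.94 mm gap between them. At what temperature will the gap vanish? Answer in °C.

T = 172 °C

Gap closes when ΔL₁ + ΔL₂ = 4.94 mm = 4.94×10⁻³ m
(α₁L₁ + α₂L₂)ΔT = g
α₁L₁ + α₂L₂ = 4.55×10⁻⁶×1.720 + 29.5×10⁻⁶×0.8209 = 3.204255×10⁻⁵ m/K
ΔT = 4.94×10⁻³ / 3.204255×10⁻⁵ = 154.17 K
T = 18.2 + 154.17 = 172.37 °C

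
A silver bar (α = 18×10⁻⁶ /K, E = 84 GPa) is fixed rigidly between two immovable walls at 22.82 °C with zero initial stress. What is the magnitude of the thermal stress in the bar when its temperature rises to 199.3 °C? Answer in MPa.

Fully constrained: the free strain ε = αΔT is blocked, so σ = Eε = EαΔT.
|ΔT| = 176.48 K
σ = 84.0×10⁹ × 18×10⁻⁶ × 176.48 = 2.67×10⁸ Pa

σ = 267 MPa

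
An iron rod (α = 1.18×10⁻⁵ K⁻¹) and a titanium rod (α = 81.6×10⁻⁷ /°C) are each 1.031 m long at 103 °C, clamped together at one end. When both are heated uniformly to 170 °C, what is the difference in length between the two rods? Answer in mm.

0.251 mm

ΔT = 67 K
iron: ΔL = 1.18×10⁻⁵ × 1.031 m × 67 = 8.1511×10⁻⁴ m = 0.81511 mm
titanium: ΔL = 81.6×10⁻⁷ × 1.031 m × 67 = 5.6367×10⁻⁴ m = 0.56367 mm
difference = 0.81511 − 0.56367 = 0.25144 mm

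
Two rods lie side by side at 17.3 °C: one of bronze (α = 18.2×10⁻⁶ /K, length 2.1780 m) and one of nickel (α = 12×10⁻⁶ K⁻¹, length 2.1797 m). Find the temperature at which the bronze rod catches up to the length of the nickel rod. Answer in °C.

Equal length when α₁L₁ΔT − α₂L₂ΔT = L₂ − L₁ = 1.70×10⁻³ m
α₁L₁ = 3.96396×10⁻⁵, α₂L₂ = 2.61564×10⁻⁵ → Δ(αL) = 1.34832×10⁻⁵ m/K
ΔT = 1.70×10⁻³ / 1.34832×10⁻⁵ = 126.083 K, so T = 17.3 + 126.083 = 143.383 °C

T = 143.4 °C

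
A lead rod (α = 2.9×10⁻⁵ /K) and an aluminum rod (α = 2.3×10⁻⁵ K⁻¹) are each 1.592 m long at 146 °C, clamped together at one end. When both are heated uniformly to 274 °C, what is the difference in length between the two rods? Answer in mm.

1.22 mm

ΔT = 128 K
lead: ΔL = 2.9×10⁻⁵ × 1.592 m × 128 = 5.9095×10⁻³ m = 5.9095 mm
aluminum: ΔL = 2.3×10⁻⁵ × 1.592 m × 128 = 4.6868×10⁻³ m = 4.6868 mm
difference = 5.9095 − 4.6868 = 1.2227 mm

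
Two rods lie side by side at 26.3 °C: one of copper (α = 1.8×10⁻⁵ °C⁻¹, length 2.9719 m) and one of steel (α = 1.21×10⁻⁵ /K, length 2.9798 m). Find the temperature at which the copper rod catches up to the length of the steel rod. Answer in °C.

T = 479.3 °C

L₁(1 + α₁ΔT) = L₂(1 + α₂ΔT) ⇒ ΔT = (L₂ − L₁)/(α₁L₁ − α₂L₂)
L₂ − L₁ = 2.9798 − 2.9719 = 7.90×10⁻³ m
α₁L₁ − α₂L₂ = 1.8×10⁻⁵×2.9719 − 1.21×10⁻⁵×2.9798 = 1.743862×10⁻⁵ m/K
ΔT = 7.90×10⁻³ / 1.743862×10⁻⁵ = 453.017 K
T = 26.3 + 453.017 = 479.317 °C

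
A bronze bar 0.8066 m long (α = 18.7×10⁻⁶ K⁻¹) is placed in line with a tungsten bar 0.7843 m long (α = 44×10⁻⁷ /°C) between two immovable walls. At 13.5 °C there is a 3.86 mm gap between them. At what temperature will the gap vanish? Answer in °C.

T = 222 °C

α₁L₁ = 1.508342×10⁻⁵ m/K, α₂L₂ = 3.45092×10⁻⁶ m/K → total 1.853434×10⁻⁵ m/K
ΔT = g/(α₁L₁+α₂L₂) = 3.86×10⁻³ / 1.853434×10⁻⁵ = 208.26 K
T = 13.5 + 208.26 = 221.76 °C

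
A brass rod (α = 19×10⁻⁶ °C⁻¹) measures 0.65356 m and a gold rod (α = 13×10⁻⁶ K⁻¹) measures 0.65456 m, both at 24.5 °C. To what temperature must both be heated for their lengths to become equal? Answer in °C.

T = 280.4 °C

L₁(1 + α₁ΔT) = L₂(1 + α₂ΔT) ⇒ ΔT = (L₂ − L₁)/(α₁L₁ − α₂L₂)
L₂ − L₁ = 0.65456 − 0.65356 = 1.00×10⁻³ m
α₁L₁ − α₂L₂ = 19×10⁻⁶×0.65356 − 13×10⁻⁶×0.65456 = 3.90836×10⁻⁶ m/K
ΔT = 1.00×10⁻³ / 3.90836×10⁻⁶ = 255.862 K
T = 24.5 + 255.862 = 280.362 °C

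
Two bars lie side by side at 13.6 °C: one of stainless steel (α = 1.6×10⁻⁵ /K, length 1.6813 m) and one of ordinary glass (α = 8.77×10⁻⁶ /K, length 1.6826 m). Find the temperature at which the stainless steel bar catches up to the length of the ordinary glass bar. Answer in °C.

Equal length when α₁L₁ΔT − α₂L₂ΔT = L₂ − L₁ = 1.30×10⁻³ m
α₁L₁ = 2.69008×10⁻⁵, α₂L₂ = 1.4756402×10⁻⁵ → Δ(αL) = 1.2144398×10⁻⁵ m/K
ΔT = 1.30×10⁻³ / 1.2144398×10⁻⁵ = 107.045 K, so T = 13.6 + 107.045 = 120.645 °C

T = 120.6 °C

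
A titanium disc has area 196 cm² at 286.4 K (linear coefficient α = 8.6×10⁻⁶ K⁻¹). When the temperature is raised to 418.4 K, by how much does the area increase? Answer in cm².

Area coefficient ≈ 2α; |ΔT| = 132.0 K
ΔA = 2αA₀ΔT = 2(8.6×10⁻⁶)(196)(132.0) = 0.445 cm²

ΔA = 0.445 cm²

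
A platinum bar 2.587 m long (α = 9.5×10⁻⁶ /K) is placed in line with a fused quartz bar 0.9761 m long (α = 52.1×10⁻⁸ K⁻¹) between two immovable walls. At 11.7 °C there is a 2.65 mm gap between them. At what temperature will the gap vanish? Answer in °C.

T = 117 °C

α₁L₁ = 2.45765×10⁻⁵ m/K, α₂L₂ = 5.085481×10⁻⁷ m/K → total 2.50850481×10⁻⁵ m/K
ΔT = g/(α₁L₁+α₂L₂) = 2.65×10⁻³ / 2.50850481×10⁻⁵ = 105.64 K
T = 11.7 + 105.64 = 117.34 °C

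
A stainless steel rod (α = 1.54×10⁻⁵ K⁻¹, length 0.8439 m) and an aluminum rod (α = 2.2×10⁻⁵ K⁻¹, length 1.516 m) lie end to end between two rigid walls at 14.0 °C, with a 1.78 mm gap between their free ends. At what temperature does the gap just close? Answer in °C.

T = 52.4 °C

α₁L₁ = 1.299606×10⁻⁵ m/K, α₂L₂ = 3.3352×10⁻⁵ m/K → total 4.634806×10⁻⁵ m/K
ΔT = g/(α₁L₁+α₂L₂) = 1.78×10⁻³ / 4.634806×10⁻⁵ = 38.405 K
T = 14.0 + 38.405 = 52.405 °C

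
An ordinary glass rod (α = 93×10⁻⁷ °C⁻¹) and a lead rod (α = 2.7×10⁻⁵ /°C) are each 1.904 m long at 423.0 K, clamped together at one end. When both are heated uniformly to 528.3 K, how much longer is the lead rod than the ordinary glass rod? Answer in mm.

ΔT = 105.3 K
ordinary glass: ΔL = 93×10⁻⁷ × 1.904 m × 105.3 = 1.8646×10⁻³ m = 1.8646 mm
lead: ΔL = 2.7×10⁻⁵ × 1.904 m × 105.3 = 5.4133×10⁻³ m = 5.4133 mm
difference = 5.4133 − 1.8646 = 3.5487 mm

3.55 mm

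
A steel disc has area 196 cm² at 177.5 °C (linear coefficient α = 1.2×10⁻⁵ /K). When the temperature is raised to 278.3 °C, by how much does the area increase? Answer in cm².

Area coefficient ≈ 2α; |ΔT| = 100.8 K
ΔA = 2αA₀ΔT = 2(1.2×10⁻⁵)(196)(100.8) = 0.474 cm²

ΔA = 0.474 cm²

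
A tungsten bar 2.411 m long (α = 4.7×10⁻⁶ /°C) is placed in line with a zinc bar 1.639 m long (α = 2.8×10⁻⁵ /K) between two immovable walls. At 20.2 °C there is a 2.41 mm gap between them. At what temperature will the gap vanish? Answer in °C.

Gap closes when ΔL₁ + ΔL₂ = 2.41 mm = 2.41×10⁻³ m
(α₁L₁ + α₂L₂)ΔT = g
α₁L₁ + α₂L₂ = 4.7×10⁻⁶×2.411 + 2.8×10⁻⁵×1.639 = 5.72237×10⁻⁵ m/K
ΔT = 2.41×10⁻³ / 5.72237×10⁻⁵ = 42.115 K
T = 20.2 + 42.115 = 62.315 °C

T = 62.3 °C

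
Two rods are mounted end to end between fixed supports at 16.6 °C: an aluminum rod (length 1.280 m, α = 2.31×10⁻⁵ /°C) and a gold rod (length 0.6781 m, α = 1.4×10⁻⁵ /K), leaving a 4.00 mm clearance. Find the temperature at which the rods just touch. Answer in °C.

α₁L₁ = 2.9568×10⁻⁵ m/K, α₂L₂ = 9.4934×10⁻⁶ m/K → total 3.90614×10⁻⁵ m/K
ΔT = g/(α₁L₁+α₂L₂) = 4.00×10⁻³ / 3.90614×10⁻⁵ = 102.40 K
T = 16.6 + 102.40 = 119.00 °C

T = 119 °C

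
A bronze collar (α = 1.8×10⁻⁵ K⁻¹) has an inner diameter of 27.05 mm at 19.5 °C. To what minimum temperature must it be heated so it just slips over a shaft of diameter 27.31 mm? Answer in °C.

T = 553 °C

Required Δd = 27.31 − 27.05 = 0.26 mm
Δd = αd₀ΔT ⇒ ΔT = Δd/(αd₀) = 0.26 / (1.8×10⁻⁵ × 27.05) = 533.99 K
T_min = 19.5 + 533.99 = 553.49 °C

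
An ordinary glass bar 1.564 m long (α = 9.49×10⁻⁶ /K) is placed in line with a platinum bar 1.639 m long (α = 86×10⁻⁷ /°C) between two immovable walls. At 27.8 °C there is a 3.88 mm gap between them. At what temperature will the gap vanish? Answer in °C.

Gap closes when ΔL₁ + ΔL₂ = 3.88 mm = 3.88×10⁻³ m
(α₁L₁ + α₂L₂)ΔT = g
α₁L₁ + α₂L₂ = 9.49×10⁻⁶×1.564 + 86×10⁻⁷×1.639 = 2.893776×10⁻⁵ m/K
ΔT = 3.88×10⁻³ / 2.893776×10⁻⁵ = 134.08 K
T = 27.8 + 134.08 = 161.88 °C

T = 162 °C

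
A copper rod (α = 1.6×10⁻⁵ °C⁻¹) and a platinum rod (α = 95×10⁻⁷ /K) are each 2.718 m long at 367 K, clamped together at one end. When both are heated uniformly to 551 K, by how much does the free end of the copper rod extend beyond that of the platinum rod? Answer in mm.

3.25 mm

ΔT = 184 K
copper: ΔL = 1.6×10⁻⁵ × 2.718 m × 184 = 8.0018×10⁻³ m = 8.0018 mm
platinum: ΔL = 95×10⁻⁷ × 2.718 m × 184 = 4.7511×10⁻³ m = 4.7511 mm
difference = 8.0018 − 4.7511 = 3.2507 mm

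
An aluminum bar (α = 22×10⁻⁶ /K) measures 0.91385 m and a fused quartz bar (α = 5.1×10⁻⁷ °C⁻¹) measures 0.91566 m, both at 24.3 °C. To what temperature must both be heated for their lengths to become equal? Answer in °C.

Equal length when α₁L₁ΔT − α₂L₂ΔT = L₂ − L₁ = 1.81×10⁻³ m
α₁L₁ = 2.01047×10⁻⁵, α₂L₂ = 4.669866×10⁻⁷ → Δ(αL) = 1.96377134×10⁻⁵ m/K
ΔT = 1.81×10⁻³ / 1.96377134×10⁻⁵ = 92.170 K, so T = 24.3 + 92.170 = 116.470 °C

T = 116.5 °C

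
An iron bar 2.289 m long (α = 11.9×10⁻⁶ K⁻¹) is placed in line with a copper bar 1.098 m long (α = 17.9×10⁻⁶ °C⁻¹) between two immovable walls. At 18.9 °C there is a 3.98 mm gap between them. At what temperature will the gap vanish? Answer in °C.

T = 104 °C

α₁L₁ = 2.72391×10⁻⁵ m/K, α₂L₂ = 1.96542×10⁻⁵ m/K → total 4.68933×10⁻⁵ m/K
ΔT = g/(α₁L₁+α₂L₂) = 3.98×10⁻³ / 4.68933×10⁻⁵ = 84.87 K
T = 18.9 + 84.87 = 103.77 °C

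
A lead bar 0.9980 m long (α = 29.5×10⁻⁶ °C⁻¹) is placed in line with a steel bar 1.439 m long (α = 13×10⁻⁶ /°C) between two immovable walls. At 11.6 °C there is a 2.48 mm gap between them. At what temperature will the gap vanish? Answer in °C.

Gap closes when ΔL₁ + ΔL₂ = 2.48 mm = 2.48×10⁻³ m
(α₁L₁ + α₂L₂)ΔT = g
α₁L₁ + α₂L₂ = 29.5×10⁻⁶×0.9980 + 13×10⁻⁶×1.439 = 4.8148×10⁻⁵ m/K
ΔT = 2.48×10⁻³ / 4.8148×10⁻⁵ = 51.508 K
T = 11.6 + 51.508 = 63.108 °C

T = 63.1 °C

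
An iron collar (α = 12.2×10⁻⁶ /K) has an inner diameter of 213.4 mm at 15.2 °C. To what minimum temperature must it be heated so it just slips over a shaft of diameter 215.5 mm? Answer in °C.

Required Δd = 215.5 − 213.4 = 2.1 mm
Δd = αd₀ΔT ⇒ ΔT = Δd/(αd₀) = 2.1 / (12.2×10⁻⁶ × 213.4) = 806.61 K
T_min = 15.2 + 806.61 = 821.81 °C

T = 822 °C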